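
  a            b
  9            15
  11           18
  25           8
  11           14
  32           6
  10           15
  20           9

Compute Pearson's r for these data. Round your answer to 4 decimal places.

-0.9344

n = 7, Σa = 118, Σb = 85, Σa² = 2472, Σb² = 1151, Σab = 1209
nΣab − ΣaΣb = 8463 − 10030 = -1567
nΣa² − (Σa)² = 17304 − 13924 = 3380; nΣb² − (Σb)² = 8057 − 7225 = 832
r = -1567 / √(3380 × 832) = -1567 / 1676.9496 ≈ -0.9344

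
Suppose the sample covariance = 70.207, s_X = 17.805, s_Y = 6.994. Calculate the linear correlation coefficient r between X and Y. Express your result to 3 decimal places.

0.564

r = Cov(X,Y) / (s_X · s_Y) = 70.207 / (17.805 × 6.994)
  = 70.207 / 124.5282 ≈ 0.564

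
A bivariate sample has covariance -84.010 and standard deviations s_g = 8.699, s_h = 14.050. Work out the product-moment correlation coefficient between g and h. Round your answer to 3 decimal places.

-0.687

r = Cov(g,h) / (s_g · s_h) = -84.010 / (8.699 × 14.050)
  = -84.010 / 122.2210 ≈ -0.687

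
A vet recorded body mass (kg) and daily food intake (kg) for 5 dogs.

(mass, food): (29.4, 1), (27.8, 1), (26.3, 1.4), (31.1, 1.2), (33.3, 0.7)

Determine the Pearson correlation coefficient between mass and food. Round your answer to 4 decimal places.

-0.7422

n = 5, Σx = 147.9, Σy = 5.3, Σx² = 4404.99, Σy² = 5.89, Σxy = 154.65
nΣxy − ΣxΣy = 773.25 − 783.87 = -10.62
nΣx² − (Σx)² = 22024.95 − 21874.41 = 150.54; nΣy² − (Σy)² = 29.45 − 28.09 = 1.36
r = -10.62 / √(150.54 × 1.36) = -10.62 / 14.3085 ≈ -0.7422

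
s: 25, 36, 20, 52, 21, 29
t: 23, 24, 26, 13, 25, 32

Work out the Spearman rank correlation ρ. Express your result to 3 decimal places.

Rank s: 3, 5, 1, 6, 2, 4
Rank t: 2, 3, 5, 1, 4, 6
d = rank(s) − rank(t): 1, 2, -4, 5, -2, -2; Σd² = 54
ρ = 1 − 6Σd² / [n(n²−1)] = 1 − 6×54 / (6×35) = 1 − 324/210 ≈ -0.543

-0.543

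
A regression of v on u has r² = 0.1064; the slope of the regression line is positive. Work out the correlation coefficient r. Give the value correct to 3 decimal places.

0.326

|r| = √0.1064 = 0.326
The association is positive, so r = 0.326.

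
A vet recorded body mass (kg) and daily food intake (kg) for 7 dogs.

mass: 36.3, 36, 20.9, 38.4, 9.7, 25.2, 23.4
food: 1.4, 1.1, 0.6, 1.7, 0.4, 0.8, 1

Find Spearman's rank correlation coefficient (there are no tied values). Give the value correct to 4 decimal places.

Rank mass: 6, 5, 2, 7, 1, 4, 3
Rank food: 6, 5, 2, 7, 1, 3, 4
d = rank(mass) − rank(food): 0, 0, 0, 0, 0, 1, -1; Σd² = 2
ρ = 1 − 6Σd² / [n(n²−1)] = 1 − 6×2 / (7×48) = 1 − 12/336 ≈ 0.9643

0.9643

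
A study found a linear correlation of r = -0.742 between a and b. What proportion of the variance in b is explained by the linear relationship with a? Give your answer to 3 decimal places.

r² = (-0.742)² = 0.551

0.551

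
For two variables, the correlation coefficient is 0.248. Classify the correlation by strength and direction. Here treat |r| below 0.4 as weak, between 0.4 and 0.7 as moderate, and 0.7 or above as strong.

weak positive

r = 0.248 > 0 so the relationship is positive.
|r| = 0.248, which falls in the weak range.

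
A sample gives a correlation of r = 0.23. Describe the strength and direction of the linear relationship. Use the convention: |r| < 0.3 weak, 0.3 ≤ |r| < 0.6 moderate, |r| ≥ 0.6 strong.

weak positive

r = 0.23 > 0 so the relationship is positive.
|r| = 0.23, which falls in the weak range.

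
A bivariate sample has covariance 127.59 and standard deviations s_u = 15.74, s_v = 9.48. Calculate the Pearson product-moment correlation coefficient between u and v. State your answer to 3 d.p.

0.855

r = Cov(u,v) / (s_u · s_v) = 127.59 / (15.74 × 9.48)
  = 127.59 / 149.2152 ≈ 0.855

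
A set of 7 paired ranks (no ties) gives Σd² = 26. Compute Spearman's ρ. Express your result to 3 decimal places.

ρ = 1 − 6Σd² / [n(n²−1)] = 1 − 6×26 / (7×48)
  = 1 − 156/336 = 1 − 0.4643 ≈ 0.536

0.536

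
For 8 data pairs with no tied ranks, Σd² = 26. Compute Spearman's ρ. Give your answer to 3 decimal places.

0.690

ρ = 1 − 6Σd² / [n(n²−1)] = 1 − 6×26 / (8×63)
  = 1 − 156/504 = 1 − 0.3095 ≈ 0.690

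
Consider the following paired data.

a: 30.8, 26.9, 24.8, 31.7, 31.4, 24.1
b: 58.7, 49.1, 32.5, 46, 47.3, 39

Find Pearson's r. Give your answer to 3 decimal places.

0.700

n = 6, Σa = 169.7, Σb = 272.6, Σa² = 4858.95, Σb² = 12787.04, Σab = 7818.07
nΣab − ΣaΣb = 46908.42 − 46260.22 = 648.2
nΣa² − (Σa)² = 29153.7 − 28798.09 = 355.61; nΣb² − (Σb)² = 76722.24 − 74310.76 = 2411.48
r = 648.2 / √(355.61 × 2411.48) = 648.2 / 926.0380 ≈ 0.700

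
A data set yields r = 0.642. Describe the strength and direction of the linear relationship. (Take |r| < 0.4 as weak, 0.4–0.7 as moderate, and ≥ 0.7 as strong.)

r = 0.642 > 0 so the relationship is positive.
|r| = 0.642, which falls in the moderate range.

moderate positive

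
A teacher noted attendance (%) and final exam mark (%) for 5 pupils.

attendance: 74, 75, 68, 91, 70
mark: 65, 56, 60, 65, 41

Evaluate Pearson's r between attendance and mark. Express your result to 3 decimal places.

0.494

n = 5, Σx = 378, Σy = 287, Σx² = 28906, Σy² = 16867, Σxy = 21875
nΣxy − ΣxΣy = 109375 − 108486 = 889
nΣx² − (Σx)² = 144530 − 142884 = 1646; nΣy² − (Σy)² = 84335 − 82369 = 1966
r = 889 / √(1646 × 1966) = 889 / 1798.8986 ≈ 0.494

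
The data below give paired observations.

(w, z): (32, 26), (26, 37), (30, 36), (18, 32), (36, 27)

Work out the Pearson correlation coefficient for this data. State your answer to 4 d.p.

-0.4737

n = 5, Σw = 142, Σz = 158, Σw² = 4220, Σz² = 5094, Σwz = 4422
nΣwz − ΣwΣz = 22110 − 22436 = -326
nΣw² − (Σw)² = 21100 − 20164 = 936; nΣz² − (Σz)² = 25470 − 24964 = 506
r = -326 / √(936 × 506) = -326 / 688.1976 ≈ -0.4737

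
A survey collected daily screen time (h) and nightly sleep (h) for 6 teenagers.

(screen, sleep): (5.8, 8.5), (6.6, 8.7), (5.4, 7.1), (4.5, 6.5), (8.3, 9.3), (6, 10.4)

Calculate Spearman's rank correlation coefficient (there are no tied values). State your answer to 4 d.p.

Rank screen: 3, 5, 2, 1, 6, 4
Rank sleep: 3, 4, 2, 1, 5, 6
d = rank(screen) − rank(sleep): 0, 1, 0, 0, 1, -2; Σd² = 6
ρ = 1 − 6Σd² / [n(n²−1)] = 1 − 6×6 / (6×35) = 1 − 36/210 ≈ 0.8286

0.8286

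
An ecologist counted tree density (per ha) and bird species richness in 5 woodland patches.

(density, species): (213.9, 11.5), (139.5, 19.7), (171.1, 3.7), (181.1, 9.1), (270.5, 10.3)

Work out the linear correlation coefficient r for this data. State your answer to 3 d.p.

n = 5, Σx = 976.1, Σy = 54.3, Σx² = 200456.13, Σy² = 722.93, Σxy = 10275.23
nΣxy − ΣxΣy = 51376.15 − 53002.23 = -1626.08
nΣx² − (Σx)² = 1002280.65 − 952771.21 = 49509.44; nΣy² − (Σy)² = 3614.65 − 2948.49 = 666.16
r = -1626.08 / √(49509.44 × 666.16) = -1626.08 / 5742.9268 ≈ -0.283

-0.283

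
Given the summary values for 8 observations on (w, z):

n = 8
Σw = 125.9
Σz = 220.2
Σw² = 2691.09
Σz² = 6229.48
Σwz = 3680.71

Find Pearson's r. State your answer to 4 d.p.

r = (nΣwz − ΣwΣz) / √[(nΣw² − (Σw)²)(nΣz² − (Σz)²)]
Numerator: 8×3680.71 − 125.9×220.2 = 1722.5
Denominator: √[(21528.72 − 15850.81)(49835.84 − 48488.04)] = √[5677.91 × 1347.8] = 2766.3491
r = 1722.5 / 2766.3491 ≈ 0.6227

0.6227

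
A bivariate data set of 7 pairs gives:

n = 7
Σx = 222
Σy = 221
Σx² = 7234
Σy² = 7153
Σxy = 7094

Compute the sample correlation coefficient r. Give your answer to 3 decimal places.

0.462

r = (nΣxy − ΣxΣy) / √[(nΣx² − (Σx)²)(nΣy² − (Σy)²)]
Numerator: 7×7094 − 222×221 = 596
Denominator: √[(50638 − 49284)(50071 − 48841)] = √[1354 × 1230] = 1290.5115
r = 596 / 1290.5115 ≈ 0.462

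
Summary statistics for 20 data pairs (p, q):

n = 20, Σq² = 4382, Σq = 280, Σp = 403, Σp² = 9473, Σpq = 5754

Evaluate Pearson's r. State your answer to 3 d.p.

r = (nΣpq − ΣpΣq) / √[(nΣp² − (Σp)²)(nΣq² − (Σq)²)]
Numerator: 20×5754 − 403×280 = 2240
Denominator: √[(189460 − 162409)(87640 − 78400)] = √[27051 × 9240] = 15809.8463
r = 2240 / 15809.8463 ≈ 0.142

0.142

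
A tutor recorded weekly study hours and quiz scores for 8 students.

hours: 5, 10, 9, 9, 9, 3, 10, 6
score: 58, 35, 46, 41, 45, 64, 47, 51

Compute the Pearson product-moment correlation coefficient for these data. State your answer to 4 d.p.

-0.9170

n = 8, Σx = 61, Σy = 387, Σx² = 513, Σy² = 19317, Σxy = 2796
nΣxy − ΣxΣy = 22368 − 23607 = -1239
nΣx² − (Σx)² = 4104 − 3721 = 383; nΣy² − (Σy)² = 154536 − 149769 = 4767
r = -1239 / √(383 × 4767) = -1239 / 1351.2072 ≈ -0.9170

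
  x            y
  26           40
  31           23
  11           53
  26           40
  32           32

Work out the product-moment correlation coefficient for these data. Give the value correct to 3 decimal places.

-0.904

n = 5, Σx = 126, Σy = 188, Σx² = 3458, Σy² = 7562, Σxy = 4400
nΣxy − ΣxΣy = 22000 − 23688 = -1688
nΣx² − (Σx)² = 17290 − 15876 = 1414; nΣy² − (Σy)² = 37810 − 35344 = 2466
r = -1688 / √(1414 × 2466) = -1688 / 1867.3307 ≈ -0.904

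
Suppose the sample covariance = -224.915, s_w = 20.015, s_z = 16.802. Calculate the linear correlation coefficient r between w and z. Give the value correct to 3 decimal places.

r = Cov(w,z) / (s_w · s_z) = -224.915 / (20.015 × 16.802)
  = -224.915 / 336.2920 ≈ -0.669

-0.669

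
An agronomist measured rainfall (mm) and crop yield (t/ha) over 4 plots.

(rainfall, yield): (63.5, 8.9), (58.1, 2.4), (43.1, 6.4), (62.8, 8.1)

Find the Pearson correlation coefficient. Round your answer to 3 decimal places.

n = 4, Σx = 227.5, Σy = 25.8, Σx² = 13209.31, Σy² = 191.54, Σxy = 1489.11
nΣxy − ΣxΣy = 5956.44 − 5869.5 = 86.94
nΣx² − (Σx)² = 52837.24 − 51756.25 = 1080.99; nΣy² − (Σy)² = 766.16 − 665.64 = 100.52
r = 86.94 / √(1080.99 × 100.52) = 86.94 / 329.6379 ≈ 0.264

0.264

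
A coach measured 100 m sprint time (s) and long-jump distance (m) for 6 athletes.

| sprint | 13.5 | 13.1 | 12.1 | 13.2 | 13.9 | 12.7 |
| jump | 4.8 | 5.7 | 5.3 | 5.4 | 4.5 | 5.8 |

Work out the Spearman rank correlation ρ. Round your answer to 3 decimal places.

-0.657

Rank sprint: 5, 3, 1, 4, 6, 2
Rank jump: 2, 5, 3, 4, 1, 6
d = rank(sprint) − rank(jump): 3, -2, -2, 0, 5, -4; Σd² = 58
ρ = 1 − 6Σd² / [n(n²−1)] = 1 − 6×58 / (6×35) = 1 − 348/210 ≈ -0.657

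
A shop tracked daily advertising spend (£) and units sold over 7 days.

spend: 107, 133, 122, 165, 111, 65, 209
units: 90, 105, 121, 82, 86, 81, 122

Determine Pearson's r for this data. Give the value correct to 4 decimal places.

0.5476

n = 7, Σx = 912, Σy = 687, Σx² = 131474, Σy² = 69331, Σxy = 92196
nΣxy − ΣxΣy = 645372 − 626544 = 18828
nΣx² − (Σx)² = 920318 − 831744 = 88574; nΣy² − (Σy)² = 485317 − 471969 = 13348
r = 18828 / √(88574 × 13348) = 18828 / 34384.3824 ≈ 0.5476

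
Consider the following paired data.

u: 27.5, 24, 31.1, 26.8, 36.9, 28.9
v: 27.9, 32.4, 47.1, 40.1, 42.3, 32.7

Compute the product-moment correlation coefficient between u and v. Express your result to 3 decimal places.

0.580

n = 6, Σu = 175.2, Σv = 222.5, Σu² = 5214.52, Σv² = 8513.17, Σuv = 6590.24
nΣuv − ΣuΣv = 39541.44 − 38982 = 559.44
nΣu² − (Σu)² = 31287.12 − 30695.04 = 592.08; nΣv² − (Σv)² = 51079.02 − 49506.25 = 1572.77
r = 559.44 / √(592.08 × 1572.77) = 559.44 / 964.9900 ≈ 0.580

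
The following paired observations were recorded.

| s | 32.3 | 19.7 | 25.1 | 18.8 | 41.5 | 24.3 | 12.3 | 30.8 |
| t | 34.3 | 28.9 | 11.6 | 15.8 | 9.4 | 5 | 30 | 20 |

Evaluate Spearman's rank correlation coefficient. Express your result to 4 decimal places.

-0.1905

Rank s: 7, 3, 5, 2, 8, 4, 1, 6
Rank t: 8, 6, 3, 4, 2, 1, 7, 5
d = rank(s) − rank(t): -1, -3, 2, -2, 6, 3, -6, 1; Σd² = 100
ρ = 1 − 6Σd² / [n(n²−1)] = 1 − 6×100 / (8×63) = 1 − 600/504 ≈ -0.1905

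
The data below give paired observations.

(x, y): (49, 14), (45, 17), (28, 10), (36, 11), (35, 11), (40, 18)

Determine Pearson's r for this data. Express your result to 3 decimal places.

n = 6, Σx = 233, Σy = 81, Σx² = 9331, Σy² = 1151, Σxy = 3232
nΣxy − ΣxΣy = 19392 − 18873 = 519
nΣx² − (Σx)² = 55986 − 54289 = 1697; nΣy² − (Σy)² = 6906 − 6561 = 345
r = 519 / √(1697 × 345) = 519 / 765.1568 ≈ 0.678

0.678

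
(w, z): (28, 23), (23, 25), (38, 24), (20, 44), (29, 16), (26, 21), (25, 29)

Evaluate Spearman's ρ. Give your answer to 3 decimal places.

-0.714

Rank w: 5, 2, 7, 1, 6, 4, 3
Rank z: 3, 5, 4, 7, 1, 2, 6
d = rank(w) − rank(z): 2, -3, 3, -6, 5, 2, -3; Σd² = 96
ρ = 1 − 6Σd² / [n(n²−1)] = 1 − 6×96 / (7×48) = 1 − 576/336 ≈ -0.714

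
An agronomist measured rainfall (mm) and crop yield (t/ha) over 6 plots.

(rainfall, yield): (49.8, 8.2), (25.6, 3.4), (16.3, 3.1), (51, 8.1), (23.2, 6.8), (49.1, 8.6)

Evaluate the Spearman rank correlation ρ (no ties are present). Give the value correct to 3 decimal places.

0.714

Rank rainfall: 5, 3, 1, 6, 2, 4
Rank yield: 5, 2, 1, 4, 3, 6
d = rank(rainfall) − rank(yield): 0, 1, 0, 2, -1, -2; Σd² = 10
ρ = 1 − 6Σd² / [n(n²−1)] = 1 − 6×10 / (6×35) = 1 − 60/210 ≈ 0.714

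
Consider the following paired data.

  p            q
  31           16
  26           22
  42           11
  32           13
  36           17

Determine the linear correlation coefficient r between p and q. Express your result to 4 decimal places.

n = 5, Σp = 167, Σq = 79, Σp² = 5721, Σq² = 1319, Σpq = 2558
nΣpq − ΣpΣq = 12790 − 13193 = -403
nΣp² − (Σp)² = 28605 − 27889 = 716; nΣq² − (Σq)² = 6595 − 6241 = 354
r = -403 / √(716 × 354) = -403 / 503.4521 ≈ -0.8005

-0.8005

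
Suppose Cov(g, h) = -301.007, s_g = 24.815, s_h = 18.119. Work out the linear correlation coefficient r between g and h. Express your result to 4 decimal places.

r = Cov(g,h) / (s_g · s_h) = -301.007 / (24.815 × 18.119)
  = -301.007 / 449.6230 ≈ -0.6695

-0.6695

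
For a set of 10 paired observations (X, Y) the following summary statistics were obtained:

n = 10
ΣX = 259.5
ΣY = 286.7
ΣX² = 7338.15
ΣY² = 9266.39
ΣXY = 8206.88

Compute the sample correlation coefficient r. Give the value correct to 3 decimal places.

0.965

r = (nΣXY − ΣXΣY) / √[(nΣX² − (ΣX)²)(nΣY² − (ΣY)²)]
Numerator: 10×8206.88 − 259.5×286.7 = 7670.15
Denominator: √[(73381.5 − 67340.25)(92663.9 − 82196.89)] = √[6041.25 × 10467.01] = 7951.9698
r = 7670.15 / 7951.9698 ≈ 0.965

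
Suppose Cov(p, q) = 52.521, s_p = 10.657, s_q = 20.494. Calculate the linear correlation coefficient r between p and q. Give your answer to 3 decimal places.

0.240

r = Cov(p,q) / (s_p · s_q) = 52.521 / (10.657 × 20.494)
  = 52.521 / 218.4046 ≈ 0.240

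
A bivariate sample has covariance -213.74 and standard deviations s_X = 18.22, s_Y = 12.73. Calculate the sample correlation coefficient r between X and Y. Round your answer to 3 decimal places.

-0.922

r = Cov(X,Y) / (s_X · s_Y) = -213.74 / (18.22 × 12.73)
  = -213.74 / 231.9406 ≈ -0.922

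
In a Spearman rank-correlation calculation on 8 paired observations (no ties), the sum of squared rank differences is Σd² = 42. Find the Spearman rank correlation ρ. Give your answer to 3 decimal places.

0.500

ρ = 1 − 6Σd² / [n(n²−1)] = 1 − 6×42 / (8×63)
  = 1 − 252/504 = 1 − 0.5000 ≈ 0.500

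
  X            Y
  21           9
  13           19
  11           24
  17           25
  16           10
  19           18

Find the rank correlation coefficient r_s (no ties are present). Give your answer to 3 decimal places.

Rank X: 6, 2, 1, 4, 3, 5
Rank Y: 1, 4, 5, 6, 2, 3
d = rank(X) − rank(Y): 5, -2, -4, -2, 1, 2; Σd² = 54
ρ = 1 − 6Σd² / [n(n²−1)] = 1 − 6×54 / (6×35) = 1 − 324/210 ≈ -0.543

-0.543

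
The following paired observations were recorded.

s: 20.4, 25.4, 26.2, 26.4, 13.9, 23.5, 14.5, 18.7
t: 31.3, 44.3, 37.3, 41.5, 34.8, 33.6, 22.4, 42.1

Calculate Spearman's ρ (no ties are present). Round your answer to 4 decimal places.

0.4524

Rank s: 4, 6, 7, 8, 1, 5, 2, 3
Rank t: 2, 8, 5, 6, 4, 3, 1, 7
d = rank(s) − rank(t): 2, -2, 2, 2, -3, 2, 1, -4; Σd² = 46
ρ = 1 − 6Σd² / [n(n²−1)] = 1 − 6×46 / (8×63) = 1 − 276/504 ≈ 0.4524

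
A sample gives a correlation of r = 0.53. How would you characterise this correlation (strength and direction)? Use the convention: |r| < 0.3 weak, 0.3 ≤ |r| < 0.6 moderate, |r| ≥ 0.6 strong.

r = 0.53 > 0 so the relationship is positive.
|r| = 0.53, which falls in the moderate range.

moderate positive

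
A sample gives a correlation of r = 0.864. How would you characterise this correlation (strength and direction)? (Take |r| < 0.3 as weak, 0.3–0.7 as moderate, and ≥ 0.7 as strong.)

strong positive

r = 0.864 > 0 so the relationship is positive.
|r| = 0.864, which falls in the strong range.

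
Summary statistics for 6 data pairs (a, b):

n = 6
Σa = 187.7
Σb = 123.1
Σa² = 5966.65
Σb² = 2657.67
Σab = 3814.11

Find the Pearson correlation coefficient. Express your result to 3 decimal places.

r = (nΣab − ΣaΣb) / √[(nΣa² − (Σa)²)(nΣb² − (Σb)²)]
Numerator: 6×3814.11 − 187.7×123.1 = -221.21
Denominator: √[(35799.9 − 35231.29)(15946.02 − 15153.61)] = √[568.61 × 792.41] = 671.2468
r = -221.21 / 671.2468 ≈ -0.330

-0.330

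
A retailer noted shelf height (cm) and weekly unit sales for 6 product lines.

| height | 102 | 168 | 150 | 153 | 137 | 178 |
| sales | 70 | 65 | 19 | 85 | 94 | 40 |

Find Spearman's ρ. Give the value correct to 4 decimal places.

Rank height: 1, 5, 3, 4, 2, 6
Rank sales: 4, 3, 1, 5, 6, 2
d = rank(height) − rank(sales): -3, 2, 2, -1, -4, 4; Σd² = 50
ρ = 1 − 6Σd² / [n(n²−1)] = 1 − 6×50 / (6×35) = 1 − 300/210 ≈ -0.4286

-0.4286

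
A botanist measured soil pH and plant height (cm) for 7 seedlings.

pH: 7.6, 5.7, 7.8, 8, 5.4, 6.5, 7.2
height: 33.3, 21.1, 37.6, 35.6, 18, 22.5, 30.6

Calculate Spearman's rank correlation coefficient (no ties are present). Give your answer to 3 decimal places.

0.964

Rank pH: 5, 2, 6, 7, 1, 3, 4
Rank height: 5, 2, 7, 6, 1, 3, 4
d = rank(pH) − rank(height): 0, 0, -1, 1, 0, 0, 0; Σd² = 2
ρ = 1 − 6Σd² / [n(n²−1)] = 1 − 6×2 / (7×48) = 1 − 12/336 ≈ 0.964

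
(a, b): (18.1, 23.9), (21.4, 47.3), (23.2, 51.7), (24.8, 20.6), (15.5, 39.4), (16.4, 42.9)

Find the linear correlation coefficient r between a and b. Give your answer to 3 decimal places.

n = 6, Σa = 119.4, Σb = 225.8, Σa² = 2448.06, Σb² = 9298.52, Σab = 4469.39
nΣab − ΣaΣb = 26816.34 − 26960.52 = -144.18
nΣa² − (Σa)² = 14688.36 − 14256.36 = 432; nΣb² − (Σb)² = 55791.12 − 50985.64 = 4805.48
r = -144.18 / √(432 × 4805.48) = -144.18 / 1440.8218 ≈ -0.100

-0.100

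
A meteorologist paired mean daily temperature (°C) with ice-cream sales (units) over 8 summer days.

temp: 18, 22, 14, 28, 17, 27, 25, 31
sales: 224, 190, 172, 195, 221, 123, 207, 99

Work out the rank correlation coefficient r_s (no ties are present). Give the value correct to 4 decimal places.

Rank temp: 3, 4, 1, 7, 2, 6, 5, 8
Rank sales: 8, 4, 3, 5, 7, 2, 6, 1
d = rank(temp) − rank(sales): -5, 0, -2, 2, -5, 4, -1, 7; Σd² = 124
ρ = 1 − 6Σd² / [n(n²−1)] = 1 − 6×124 / (8×63) = 1 − 744/504 ≈ -0.4762

-0.4762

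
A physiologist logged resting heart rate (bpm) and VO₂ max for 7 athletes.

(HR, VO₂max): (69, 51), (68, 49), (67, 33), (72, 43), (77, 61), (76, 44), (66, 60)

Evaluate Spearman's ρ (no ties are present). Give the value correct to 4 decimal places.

Rank HR: 4, 3, 2, 5, 7, 6, 1
Rank VO₂max: 5, 4, 1, 2, 7, 3, 6
d = rank(HR) − rank(VO₂max): -1, -1, 1, 3, 0, 3, -5; Σd² = 46
ρ = 1 − 6Σd² / [n(n²−1)] = 1 − 6×46 / (7×48) = 1 − 276/336 ≈ 0.1786

0.1786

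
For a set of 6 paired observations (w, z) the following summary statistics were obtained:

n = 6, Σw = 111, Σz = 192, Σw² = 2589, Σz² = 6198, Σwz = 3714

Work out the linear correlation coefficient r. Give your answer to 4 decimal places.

0.9527

r = (nΣwz − ΣwΣz) / √[(nΣw² − (Σw)²)(nΣz² − (Σz)²)]
Numerator: 6×3714 − 111×192 = 972
Denominator: √[(15534 − 12321)(37188 − 36864)] = √[3213 × 324] = 1020.3000
r = 972 / 1020.3000 ≈ 0.9527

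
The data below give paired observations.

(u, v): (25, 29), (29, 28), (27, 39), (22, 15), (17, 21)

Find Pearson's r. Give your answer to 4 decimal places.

0.6424

n = 5, Σu = 120, Σv = 132, Σu² = 2968, Σv² = 3812, Σuv = 3277
nΣuv − ΣuΣv = 16385 − 15840 = 545
nΣu² − (Σu)² = 14840 − 14400 = 440; nΣv² − (Σv)² = 19060 − 17424 = 1636
r = 545 / √(440 × 1636) = 545 / 848.4339 ≈ 0.6424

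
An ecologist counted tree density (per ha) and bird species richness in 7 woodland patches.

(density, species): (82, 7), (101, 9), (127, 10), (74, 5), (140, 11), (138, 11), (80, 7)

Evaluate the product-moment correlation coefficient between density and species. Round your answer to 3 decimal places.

0.964

n = 7, Σx = 742, Σy = 60, Σx² = 83574, Σy² = 546, Σxy = 6741
nΣxy − ΣxΣy = 47187 − 44520 = 2667
nΣx² − (Σx)² = 585018 − 550564 = 34454; nΣy² − (Σy)² = 3822 − 3600 = 222
r = 2667 / √(34454 × 222) = 2667 / 2765.6442 ≈ 0.964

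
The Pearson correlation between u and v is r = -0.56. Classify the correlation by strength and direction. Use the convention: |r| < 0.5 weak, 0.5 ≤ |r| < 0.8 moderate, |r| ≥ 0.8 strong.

moderate negative

r = -0.56 < 0 so the relationship is negative.
|r| = 0.56, which falls in the moderate range.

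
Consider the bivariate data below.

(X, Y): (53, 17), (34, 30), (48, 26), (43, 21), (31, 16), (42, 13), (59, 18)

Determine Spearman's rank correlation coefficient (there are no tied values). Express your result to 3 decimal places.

Rank X: 6, 2, 5, 4, 1, 3, 7
Rank Y: 3, 7, 6, 5, 2, 1, 4
d = rank(X) − rank(Y): 3, -5, -1, -1, -1, 2, 3; Σd² = 50
ρ = 1 − 6Σd² / [n(n²−1)] = 1 − 6×50 / (7×48) = 1 − 300/336 ≈ 0.107

0.107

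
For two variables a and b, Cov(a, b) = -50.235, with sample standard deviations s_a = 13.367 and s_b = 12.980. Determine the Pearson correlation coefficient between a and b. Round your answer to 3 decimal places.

r = Cov(a,b) / (s_a · s_b) = -50.235 / (13.367 × 12.980)
  = -50.235 / 173.5037 ≈ -0.290

-0.290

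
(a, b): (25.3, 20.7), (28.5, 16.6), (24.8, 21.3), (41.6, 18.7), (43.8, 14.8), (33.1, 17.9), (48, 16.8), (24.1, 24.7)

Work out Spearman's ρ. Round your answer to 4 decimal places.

Rank a: 3, 4, 2, 6, 7, 5, 8, 1
Rank b: 6, 2, 7, 5, 1, 4, 3, 8
d = rank(a) − rank(b): -3, 2, -5, 1, 6, 1, 5, -7; Σd² = 150
ρ = 1 − 6Σd² / [n(n²−1)] = 1 − 6×150 / (8×63) = 1 − 900/504 ≈ -0.7857

-0.7857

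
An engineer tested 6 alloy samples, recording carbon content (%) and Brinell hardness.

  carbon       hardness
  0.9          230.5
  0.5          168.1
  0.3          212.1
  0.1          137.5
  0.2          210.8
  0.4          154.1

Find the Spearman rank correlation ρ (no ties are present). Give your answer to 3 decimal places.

0.543

Rank carbon: 6, 5, 3, 1, 2, 4
Rank hardness: 6, 3, 5, 1, 4, 2
d = rank(carbon) − rank(hardness): 0, 2, -2, 0, -2, 2; Σd² = 16
ρ = 1 − 6Σd² / [n(n²−1)] = 1 − 6×16 / (6×35) = 1 − 96/210 ≈ 0.543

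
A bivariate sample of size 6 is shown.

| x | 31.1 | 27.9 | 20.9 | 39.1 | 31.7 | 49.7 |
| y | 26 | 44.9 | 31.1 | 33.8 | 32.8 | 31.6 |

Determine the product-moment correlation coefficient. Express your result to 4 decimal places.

n = 6, Σx = 200.4, Σy = 200.2, Σx² = 7186.22, Σy² = 6876.06, Σxy = 6643.16
nΣxy − ΣxΣy = 39858.96 − 40120.08 = -261.12
nΣx² − (Σx)² = 43117.32 − 40160.16 = 2957.16; nΣy² − (Σy)² = 41256.36 − 40080.04 = 1176.32
r = -261.12 / √(2957.16 × 1176.32) = -261.12 / 1865.0915 ≈ -0.1400

-0.1400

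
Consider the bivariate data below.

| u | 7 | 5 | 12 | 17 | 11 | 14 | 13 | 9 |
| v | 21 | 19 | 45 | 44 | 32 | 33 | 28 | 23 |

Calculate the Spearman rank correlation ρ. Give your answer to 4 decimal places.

Rank u: 2, 1, 5, 8, 4, 7, 6, 3
Rank v: 2, 1, 8, 7, 5, 6, 4, 3
d = rank(u) − rank(v): 0, 0, -3, 1, -1, 1, 2, 0; Σd² = 16
ρ = 1 − 6Σd² / [n(n²−1)] = 1 − 6×16 / (8×63) = 1 − 96/504 ≈ 0.8095

0.8095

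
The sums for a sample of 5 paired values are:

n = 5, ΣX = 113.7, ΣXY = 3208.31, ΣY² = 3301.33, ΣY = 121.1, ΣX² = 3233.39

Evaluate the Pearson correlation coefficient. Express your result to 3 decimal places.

0.930

r = (nΣXY − ΣXΣY) / √[(nΣX² − (ΣX)²)(nΣY² − (ΣY)²)]
Numerator: 5×3208.31 − 113.7×121.1 = 2272.48
Denominator: √[(16166.95 − 12927.69)(16506.65 − 14665.21)] = √[3239.26 × 1841.44] = 2442.3151
r = 2272.48 / 2442.3151 ≈ 0.930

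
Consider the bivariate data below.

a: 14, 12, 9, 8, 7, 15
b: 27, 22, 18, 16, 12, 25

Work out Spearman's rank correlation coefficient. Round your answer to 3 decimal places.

Rank a: 5, 4, 3, 2, 1, 6
Rank b: 6, 4, 3, 2, 1, 5
d = rank(a) − rank(b): -1, 0, 0, 0, 0, 1; Σd² = 2
ρ = 1 − 6Σd² / [n(n²−1)] = 1 − 6×2 / (6×35) = 1 − 12/210 ≈ 0.943

0.943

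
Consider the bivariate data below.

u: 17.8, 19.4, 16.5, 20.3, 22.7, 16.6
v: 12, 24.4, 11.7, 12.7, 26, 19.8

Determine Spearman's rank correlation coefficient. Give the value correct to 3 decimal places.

0.714

Rank u: 3, 4, 1, 5, 6, 2
Rank v: 2, 5, 1, 3, 6, 4
d = rank(u) − rank(v): 1, -1, 0, 2, 0, -2; Σd² = 10
ρ = 1 − 6Σd² / [n(n²−1)] = 1 − 6×10 / (6×35) = 1 − 60/210 ≈ 0.714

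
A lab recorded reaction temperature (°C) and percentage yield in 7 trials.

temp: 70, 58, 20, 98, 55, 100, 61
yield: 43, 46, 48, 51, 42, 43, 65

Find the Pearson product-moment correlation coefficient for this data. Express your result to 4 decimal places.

-0.0733

n = 7, Σx = 462, Σy = 338, Σx² = 35014, Σy² = 16708, Σxy = 22211
nΣxy − ΣxΣy = 155477 − 156156 = -679
nΣx² − (Σx)² = 245098 − 213444 = 31654; nΣy² − (Σy)² = 116956 − 114244 = 2712
r = -679 / √(31654 × 2712) = -679 / 9265.2927 ≈ -0.0733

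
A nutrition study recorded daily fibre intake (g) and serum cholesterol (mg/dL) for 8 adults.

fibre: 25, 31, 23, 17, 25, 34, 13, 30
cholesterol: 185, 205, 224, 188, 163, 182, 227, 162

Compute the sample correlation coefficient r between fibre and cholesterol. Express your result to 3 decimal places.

n = 8, Σx = 198, Σy = 1536, Σx² = 5254, Σy² = 299236, Σxy = 37402
nΣxy − ΣxΣy = 299216 − 304128 = -4912
nΣx² − (Σx)² = 42032 − 39204 = 2828; nΣy² − (Σy)² = 2393888 − 2359296 = 34592
r = -4912 / √(2828 × 34592) = -4912 / 9890.7116 ≈ -0.497

-0.497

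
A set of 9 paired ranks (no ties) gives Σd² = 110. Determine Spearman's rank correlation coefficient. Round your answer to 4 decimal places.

ρ = 1 − 6Σd² / [n(n²−1)] = 1 − 6×110 / (9×80)
  = 1 − 660/720 = 1 − 0.91667 ≈ 0.0833

0.0833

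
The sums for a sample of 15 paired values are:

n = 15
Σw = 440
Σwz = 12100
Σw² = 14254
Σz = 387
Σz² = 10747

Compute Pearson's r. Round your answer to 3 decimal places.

r = (nΣwz − ΣwΣz) / √[(nΣw² − (Σw)²)(nΣz² − (Σz)²)]
Numerator: 15×12100 − 440×387 = 11220
Denominator: √[(213810 − 193600)(161205 − 149769)] = √[20210 × 11436] = 15202.6827
r = 11220 / 15202.6827 ≈ 0.738

0.738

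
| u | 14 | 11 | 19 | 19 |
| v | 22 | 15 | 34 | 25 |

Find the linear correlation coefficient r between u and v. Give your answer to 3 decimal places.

n = 4, Σu = 63, Σv = 96, Σu² = 1039, Σv² = 2490, Σuv = 1594
nΣuv − ΣuΣv = 6376 − 6048 = 328
nΣu² − (Σu)² = 4156 − 3969 = 187; nΣv² − (Σv)² = 9960 − 9216 = 744
r = 328 / √(187 × 744) = 328 / 372.9987 ≈ 0.879

0.879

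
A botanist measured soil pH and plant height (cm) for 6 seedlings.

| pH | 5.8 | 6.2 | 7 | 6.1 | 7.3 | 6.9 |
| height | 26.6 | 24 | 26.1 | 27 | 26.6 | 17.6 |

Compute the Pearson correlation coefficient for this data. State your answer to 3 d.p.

n = 6, Σx = 39.3, Σy = 147.9, Σx² = 259.19, Σy² = 3711.09, Σxy = 966.1
nΣxy − ΣxΣy = 5796.6 − 5812.47 = -15.87
nΣx² − (Σx)² = 1555.14 − 1544.49 = 10.65; nΣy² − (Σy)² = 22266.54 − 21874.41 = 392.13
r = -15.87 / √(10.65 × 392.13) = -15.87 / 64.6234 ≈ -0.246

-0.246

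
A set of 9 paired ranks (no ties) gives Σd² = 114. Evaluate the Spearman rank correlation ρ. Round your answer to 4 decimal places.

ρ = 1 − 6Σd² / [n(n²−1)] = 1 − 6×114 / (9×80)
  = 1 − 684/720 = 1 − 0.95000 ≈ 0.0500

0.0500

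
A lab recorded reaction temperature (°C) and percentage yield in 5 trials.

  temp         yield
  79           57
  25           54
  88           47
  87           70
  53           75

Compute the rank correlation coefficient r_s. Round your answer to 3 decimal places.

Rank temp: 3, 1, 5, 4, 2
Rank yield: 3, 2, 1, 4, 5
d = rank(temp) − rank(yield): 0, -1, 4, 0, -3; Σd² = 26
ρ = 1 − 6Σd² / [n(n²−1)] = 1 − 6×26 / (5×24) = 1 − 156/120 ≈ -0.300

-0.300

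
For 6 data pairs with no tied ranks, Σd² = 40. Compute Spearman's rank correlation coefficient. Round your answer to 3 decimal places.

ρ = 1 − 6Σd² / [n(n²−1)] = 1 − 6×40 / (6×35)
  = 1 − 240/210 = 1 − 1.1429 ≈ -0.143

-0.143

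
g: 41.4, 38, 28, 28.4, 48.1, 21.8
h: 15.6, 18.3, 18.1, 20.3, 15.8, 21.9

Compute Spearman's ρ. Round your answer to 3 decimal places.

Rank g: 5, 4, 2, 3, 6, 1
Rank h: 1, 4, 3, 5, 2, 6
d = rank(g) − rank(h): 4, 0, -1, -2, 4, -5; Σd² = 62
ρ = 1 − 6Σd² / [n(n²−1)] = 1 − 6×62 / (6×35) = 1 − 372/210 ≈ -0.771

-0.771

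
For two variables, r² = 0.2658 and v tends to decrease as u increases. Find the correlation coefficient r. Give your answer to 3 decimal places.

-0.516

|r| = √0.2658 = 0.516
The association is negative, so r = −0.516.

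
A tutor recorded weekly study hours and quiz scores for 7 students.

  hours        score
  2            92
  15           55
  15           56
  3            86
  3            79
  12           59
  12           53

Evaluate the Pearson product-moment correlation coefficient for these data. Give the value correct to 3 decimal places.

n = 7, Σx = 62, Σy = 480, Σx² = 760, Σy² = 34552, Σxy = 3688
nΣxy − ΣxΣy = 25816 − 29760 = -3944
nΣx² − (Σx)² = 5320 − 3844 = 1476; nΣy² − (Σy)² = 241864 − 230400 = 11464
r = -3944 / √(1476 × 11464) = -3944 / 4113.4978 ≈ -0.959

-0.959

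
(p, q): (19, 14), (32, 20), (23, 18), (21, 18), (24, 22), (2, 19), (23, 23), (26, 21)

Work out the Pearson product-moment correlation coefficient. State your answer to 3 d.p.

n = 8, Σp = 170, Σq = 155, Σp² = 4140, Σq² = 3059, Σpq = 3339
nΣpq − ΣpΣq = 26712 − 26350 = 362
nΣp² − (Σp)² = 33120 − 28900 = 4220; nΣq² − (Σq)² = 24472 − 24025 = 447
r = 362 / √(4220 × 447) = 362 / 1373.4409 ≈ 0.264

0.264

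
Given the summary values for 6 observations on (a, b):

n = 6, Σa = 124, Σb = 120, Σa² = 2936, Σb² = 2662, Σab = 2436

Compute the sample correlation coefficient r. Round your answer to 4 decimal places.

r = (nΣab − ΣaΣb) / √[(nΣa² − (Σa)²)(nΣb² − (Σb)²)]
Numerator: 6×2436 − 124×120 = -264
Denominator: √[(17616 − 15376)(15972 − 14400)] = √[2240 × 1572] = 1876.5074
r = -264 / 1876.5074 ≈ -0.1407

-0.1407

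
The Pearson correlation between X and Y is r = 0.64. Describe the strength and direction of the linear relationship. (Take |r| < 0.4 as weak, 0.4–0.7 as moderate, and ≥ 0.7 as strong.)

r = 0.64 > 0 so the relationship is positive.
|r| = 0.64, which falls in the moderate range.

moderate positive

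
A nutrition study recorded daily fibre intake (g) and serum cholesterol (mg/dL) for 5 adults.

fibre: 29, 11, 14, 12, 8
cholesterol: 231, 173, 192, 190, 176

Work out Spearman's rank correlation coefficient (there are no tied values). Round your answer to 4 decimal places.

Rank fibre: 5, 2, 4, 3, 1
Rank cholesterol: 5, 1, 4, 3, 2
d = rank(fibre) − rank(cholesterol): 0, 1, 0, 0, -1; Σd² = 2
ρ = 1 − 6Σd² / [n(n²−1)] = 1 − 6×2 / (5×24) = 1 − 12/120 ≈ 0.9000

0.9000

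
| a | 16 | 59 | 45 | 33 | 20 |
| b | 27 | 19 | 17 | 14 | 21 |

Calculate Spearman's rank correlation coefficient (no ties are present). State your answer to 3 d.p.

-0.600

Rank a: 1, 5, 4, 3, 2
Rank b: 5, 3, 2, 1, 4
d = rank(a) − rank(b): -4, 2, 2, 2, -2; Σd² = 32
ρ = 1 − 6Σd² / [n(n²−1)] = 1 − 6×32 / (5×24) = 1 − 192/120 ≈ -0.600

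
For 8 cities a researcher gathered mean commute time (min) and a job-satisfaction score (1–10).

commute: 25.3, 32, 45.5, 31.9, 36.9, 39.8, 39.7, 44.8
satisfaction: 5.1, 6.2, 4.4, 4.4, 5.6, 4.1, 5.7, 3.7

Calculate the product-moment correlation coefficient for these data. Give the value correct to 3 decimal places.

n = 8, Σx = 295.9, Σy = 39.2, Σx² = 11280.73, Σy² = 197.52, Σxy = 1429.86
nΣxy − ΣxΣy = 11438.88 − 11599.28 = -160.4
nΣx² − (Σx)² = 90245.84 − 87556.81 = 2689.03; nΣy² − (Σy)² = 1580.16 − 1536.64 = 43.52
r = -160.4 / √(2689.03 × 43.52) = -160.4 / 342.0915 ≈ -0.469

-0.469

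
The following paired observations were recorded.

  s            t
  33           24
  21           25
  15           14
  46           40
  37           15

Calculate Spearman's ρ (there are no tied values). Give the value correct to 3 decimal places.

0.600

Rank s: 3, 2, 1, 5, 4
Rank t: 3, 4, 1, 5, 2
d = rank(s) − rank(t): 0, -2, 0, 0, 2; Σd² = 8
ρ = 1 − 6Σd² / [n(n²−1)] = 1 − 6×8 / (5×24) = 1 − 48/120 ≈ 0.600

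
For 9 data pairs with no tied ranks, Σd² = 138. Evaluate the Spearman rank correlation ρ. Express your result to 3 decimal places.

-0.150

ρ = 1 − 6Σd² / [n(n²−1)] = 1 − 6×138 / (9×80)
  = 1 − 828/720 = 1 − 1.1500 ≈ -0.150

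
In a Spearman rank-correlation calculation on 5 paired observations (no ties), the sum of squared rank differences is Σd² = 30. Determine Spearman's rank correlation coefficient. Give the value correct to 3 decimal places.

-0.500

ρ = 1 − 6Σd² / [n(n²−1)] = 1 − 6×30 / (5×24)
  = 1 − 180/120 = 1 − 1.5000 ≈ -0.500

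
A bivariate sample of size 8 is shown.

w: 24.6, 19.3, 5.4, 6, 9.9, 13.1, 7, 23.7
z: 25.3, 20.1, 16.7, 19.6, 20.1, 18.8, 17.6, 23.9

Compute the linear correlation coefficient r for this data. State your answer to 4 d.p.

n = 8, Σw = 109, Σz = 162.1, Σw² = 1923.12, Σz² = 3345.57, Σwz = 2352.99
nΣwz − ΣwΣz = 18823.92 − 17668.9 = 1155.02
nΣw² − (Σw)² = 15384.96 − 11881 = 3503.96; nΣz² − (Σz)² = 26764.56 − 26276.41 = 488.15
r = 1155.02 / √(3503.96 × 488.15) = 1155.02 / 1307.8448 ≈ 0.8831

0.8831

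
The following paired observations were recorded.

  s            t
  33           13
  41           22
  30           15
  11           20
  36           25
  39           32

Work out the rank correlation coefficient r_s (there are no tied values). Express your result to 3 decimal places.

0.600

Rank s: 3, 6, 2, 1, 4, 5
Rank t: 1, 4, 2, 3, 5, 6
d = rank(s) − rank(t): 2, 2, 0, -2, -1, -1; Σd² = 14
ρ = 1 − 6Σd² / [n(n²−1)] = 1 − 6×14 / (6×35) = 1 − 84/210 ≈ 0.600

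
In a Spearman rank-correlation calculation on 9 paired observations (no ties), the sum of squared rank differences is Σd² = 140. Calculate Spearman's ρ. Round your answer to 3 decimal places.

-0.167

ρ = 1 − 6Σd² / [n(n²−1)] = 1 − 6×140 / (9×80)
  = 1 − 840/720 = 1 − 1.1667 ≈ -0.167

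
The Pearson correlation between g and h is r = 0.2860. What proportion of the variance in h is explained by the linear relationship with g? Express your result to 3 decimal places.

r² = (0.2860)² = 0.082

0.082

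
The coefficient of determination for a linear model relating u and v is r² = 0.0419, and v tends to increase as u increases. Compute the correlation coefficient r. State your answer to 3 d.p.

|r| = √0.0419 = 0.205
The association is positive, so r = 0.205.

0.205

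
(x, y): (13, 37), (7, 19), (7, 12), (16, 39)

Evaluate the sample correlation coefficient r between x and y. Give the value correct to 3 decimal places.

n = 4, Σx = 43, Σy = 107, Σx² = 523, Σy² = 3395, Σxy = 1322
nΣxy − ΣxΣy = 5288 − 4601 = 687
nΣx² − (Σx)² = 2092 − 1849 = 243; nΣy² − (Σy)² = 13580 − 11449 = 2131
r = 687 / √(243 × 2131) = 687 / 719.6061 ≈ 0.955

0.955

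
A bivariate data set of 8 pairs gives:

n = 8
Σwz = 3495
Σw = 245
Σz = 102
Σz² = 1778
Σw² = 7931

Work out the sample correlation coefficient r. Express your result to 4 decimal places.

r = (nΣwz − ΣwΣz) / √[(nΣw² − (Σw)²)(nΣz² − (Σz)²)]
Numerator: 8×3495 − 245×102 = 2970
Denominator: √[(63448 − 60025)(14224 − 10404)] = √[3423 × 3820] = 3616.0559
r = 2970 / 3616.0559 ≈ 0.8213

0.8213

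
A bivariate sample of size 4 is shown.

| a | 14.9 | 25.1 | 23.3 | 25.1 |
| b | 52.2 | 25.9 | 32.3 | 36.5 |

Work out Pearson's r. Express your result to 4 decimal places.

n = 4, Σa = 88.4, Σb = 146.9, Σa² = 2024.92, Σb² = 5771.19, Σab = 3096.61
nΣab − ΣaΣb = 12386.44 − 12985.96 = -599.52
nΣa² − (Σa)² = 8099.68 − 7814.56 = 285.12; nΣb² − (Σb)² = 23084.76 − 21579.61 = 1505.15
r = -599.52 / √(285.12 × 1505.15) = -599.52 / 655.0942 ≈ -0.9152

-0.9152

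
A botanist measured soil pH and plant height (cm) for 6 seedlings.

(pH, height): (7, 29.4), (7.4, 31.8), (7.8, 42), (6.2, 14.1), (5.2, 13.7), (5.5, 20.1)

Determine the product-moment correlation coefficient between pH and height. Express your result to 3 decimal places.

n = 6, Σx = 39.1, Σy = 151.1, Σx² = 260.33, Σy² = 4430.11, Σxy = 1037.93
nΣxy − ΣxΣy = 6227.58 − 5908.01 = 319.57
nΣx² − (Σx)² = 1561.98 − 1528.81 = 33.17; nΣy² − (Σy)² = 26580.66 − 22831.21 = 3749.45
r = 319.57 / √(33.17 × 3749.45) = 319.57 / 352.6603 ≈ 0.906

0.906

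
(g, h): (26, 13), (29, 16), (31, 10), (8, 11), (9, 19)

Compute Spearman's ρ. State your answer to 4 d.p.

Rank g: 3, 4, 5, 1, 2
Rank h: 3, 4, 1, 2, 5
d = rank(g) − rank(h): 0, 0, 4, -1, -3; Σd² = 26
ρ = 1 − 6Σd² / [n(n²−1)] = 1 − 6×26 / (5×24) = 1 − 156/120 ≈ -0.3000

-0.3000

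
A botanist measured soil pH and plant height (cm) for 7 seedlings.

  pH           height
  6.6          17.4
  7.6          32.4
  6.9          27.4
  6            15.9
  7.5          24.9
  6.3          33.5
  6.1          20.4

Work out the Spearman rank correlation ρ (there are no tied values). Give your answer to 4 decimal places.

0.5357

Rank pH: 4, 7, 5, 1, 6, 3, 2
Rank height: 2, 6, 5, 1, 4, 7, 3
d = rank(pH) − rank(height): 2, 1, 0, 0, 2, -4, -1; Σd² = 26
ρ = 1 − 6Σd² / [n(n²−1)] = 1 − 6×26 / (7×48) = 1 − 156/336 ≈ 0.5357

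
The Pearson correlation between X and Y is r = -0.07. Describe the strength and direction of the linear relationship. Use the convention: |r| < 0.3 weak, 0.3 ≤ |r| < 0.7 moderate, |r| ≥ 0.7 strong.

weak negative

r = -0.07 < 0 so the relationship is negative.
|r| = 0.07, which falls in the weak range.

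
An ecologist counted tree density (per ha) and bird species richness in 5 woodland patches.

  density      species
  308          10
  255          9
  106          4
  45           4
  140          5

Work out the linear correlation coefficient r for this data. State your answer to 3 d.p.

0.973

n = 5, Σx = 854, Σy = 32, Σx² = 192750, Σy² = 238, Σxy = 6679
nΣxy − ΣxΣy = 33395 − 27328 = 6067
nΣx² − (Σx)² = 963750 − 729316 = 234434; nΣy² − (Σy)² = 1190 − 1024 = 166
r = 6067 / √(234434 × 166) = 6067 / 6238.2725 ≈ 0.973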